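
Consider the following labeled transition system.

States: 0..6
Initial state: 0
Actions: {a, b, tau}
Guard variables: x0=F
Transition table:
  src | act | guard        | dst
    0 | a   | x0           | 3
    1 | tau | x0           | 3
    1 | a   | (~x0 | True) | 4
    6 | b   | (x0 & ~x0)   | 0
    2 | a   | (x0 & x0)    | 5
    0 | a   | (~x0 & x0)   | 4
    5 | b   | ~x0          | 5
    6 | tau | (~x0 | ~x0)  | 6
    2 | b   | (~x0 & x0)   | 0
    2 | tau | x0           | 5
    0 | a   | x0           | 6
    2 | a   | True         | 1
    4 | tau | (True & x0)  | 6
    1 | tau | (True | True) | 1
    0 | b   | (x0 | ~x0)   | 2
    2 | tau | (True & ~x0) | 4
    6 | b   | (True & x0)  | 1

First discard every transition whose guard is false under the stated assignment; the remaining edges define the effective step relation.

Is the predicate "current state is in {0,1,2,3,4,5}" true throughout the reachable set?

Safe = {0,1,2,3,4,5}
Reachable = {0,1,2,4}
  0: ok
  1: ok
  2: ok
  4: ok

Answer: INVARIANT HOLDS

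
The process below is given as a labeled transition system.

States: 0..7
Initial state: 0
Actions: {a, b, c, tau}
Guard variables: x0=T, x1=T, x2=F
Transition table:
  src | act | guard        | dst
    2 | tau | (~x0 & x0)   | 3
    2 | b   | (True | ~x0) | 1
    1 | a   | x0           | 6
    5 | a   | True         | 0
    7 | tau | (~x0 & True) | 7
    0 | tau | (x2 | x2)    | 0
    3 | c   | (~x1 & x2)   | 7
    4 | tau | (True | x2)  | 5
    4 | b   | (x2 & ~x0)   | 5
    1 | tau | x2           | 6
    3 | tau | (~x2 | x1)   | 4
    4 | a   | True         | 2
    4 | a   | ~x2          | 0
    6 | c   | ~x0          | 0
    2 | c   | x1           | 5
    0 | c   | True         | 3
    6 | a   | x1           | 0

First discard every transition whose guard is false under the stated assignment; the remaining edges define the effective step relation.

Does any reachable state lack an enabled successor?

R = {0,1,2,3,4,5,6}
  0: c→3  [deg 1]
  1: a→6  [deg 1]
  2: b→1  c→5  [deg 2]
  3: tau→4  [deg 1]
  4: a→0  a→2  tau→5  [deg 3]
  5: a→0  [deg 1]
  6: a→0  [deg 1]

Answer: DEADLOCK-FREE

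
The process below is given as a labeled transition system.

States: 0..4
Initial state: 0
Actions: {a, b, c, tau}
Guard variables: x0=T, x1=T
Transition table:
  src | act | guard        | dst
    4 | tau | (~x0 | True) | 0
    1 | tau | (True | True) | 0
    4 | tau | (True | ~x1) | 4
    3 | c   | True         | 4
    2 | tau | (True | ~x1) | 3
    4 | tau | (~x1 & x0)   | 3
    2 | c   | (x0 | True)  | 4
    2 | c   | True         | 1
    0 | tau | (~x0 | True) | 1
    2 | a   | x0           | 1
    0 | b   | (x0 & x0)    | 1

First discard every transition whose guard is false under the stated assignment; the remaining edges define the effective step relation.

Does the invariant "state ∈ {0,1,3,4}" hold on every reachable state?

Safe = {0,1,3,4}
R = {0,1}
  0: safe
  1: safe

Answer: INVARIANT HOLDS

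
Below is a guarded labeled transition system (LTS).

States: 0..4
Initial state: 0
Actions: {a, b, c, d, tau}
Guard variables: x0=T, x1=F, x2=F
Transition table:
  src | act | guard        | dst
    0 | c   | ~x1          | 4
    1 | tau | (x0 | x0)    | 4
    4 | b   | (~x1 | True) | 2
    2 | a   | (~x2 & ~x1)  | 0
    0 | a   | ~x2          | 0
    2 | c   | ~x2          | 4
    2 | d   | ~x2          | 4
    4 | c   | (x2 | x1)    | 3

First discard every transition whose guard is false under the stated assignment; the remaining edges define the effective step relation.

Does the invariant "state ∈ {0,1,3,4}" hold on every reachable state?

Answer: INVARIANT VIOLATED at state 2

Working:
Inv-set: {0,1,3,4}
Reachable = {0,2,4}
  0: ✓
  2: outside
  4: ✓
witness against invariant: c·b → 2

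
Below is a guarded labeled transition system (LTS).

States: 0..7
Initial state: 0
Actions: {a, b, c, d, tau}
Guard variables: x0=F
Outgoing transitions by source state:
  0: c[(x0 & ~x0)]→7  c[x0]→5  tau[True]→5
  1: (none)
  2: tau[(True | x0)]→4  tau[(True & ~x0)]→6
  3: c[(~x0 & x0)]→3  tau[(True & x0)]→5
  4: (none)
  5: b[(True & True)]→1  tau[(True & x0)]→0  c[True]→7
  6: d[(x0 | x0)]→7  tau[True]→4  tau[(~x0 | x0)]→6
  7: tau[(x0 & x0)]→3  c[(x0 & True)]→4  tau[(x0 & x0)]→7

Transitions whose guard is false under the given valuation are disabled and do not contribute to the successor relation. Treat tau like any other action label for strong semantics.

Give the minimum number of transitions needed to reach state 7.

Breadth-first toward 7:
  Layer 0: {0}
  Layer 1: {5}
  Layer 2: {1,7}
first hit 7 at d=2 via tau·c

Answer: 2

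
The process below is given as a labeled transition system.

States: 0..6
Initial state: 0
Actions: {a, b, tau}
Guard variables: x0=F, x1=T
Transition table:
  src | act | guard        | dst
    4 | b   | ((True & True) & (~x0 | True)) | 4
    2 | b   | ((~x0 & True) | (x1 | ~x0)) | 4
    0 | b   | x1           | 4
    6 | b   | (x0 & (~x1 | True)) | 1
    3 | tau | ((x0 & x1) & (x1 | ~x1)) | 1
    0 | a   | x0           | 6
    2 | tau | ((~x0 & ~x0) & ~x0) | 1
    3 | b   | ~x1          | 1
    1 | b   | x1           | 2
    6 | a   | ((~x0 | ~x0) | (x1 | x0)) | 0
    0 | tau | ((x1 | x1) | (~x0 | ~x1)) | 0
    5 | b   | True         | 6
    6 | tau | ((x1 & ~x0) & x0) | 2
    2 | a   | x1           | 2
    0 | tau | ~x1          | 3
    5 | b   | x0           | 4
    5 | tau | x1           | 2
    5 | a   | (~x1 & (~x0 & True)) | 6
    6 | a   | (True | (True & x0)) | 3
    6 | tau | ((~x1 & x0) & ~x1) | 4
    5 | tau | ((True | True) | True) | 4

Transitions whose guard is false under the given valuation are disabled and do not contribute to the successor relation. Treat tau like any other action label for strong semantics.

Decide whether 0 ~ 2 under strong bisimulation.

Refine partition for ~:
  round 0: {{0,1,2,3,4,5,6}}
  round 1: {{0,5},{1,4},{2},{3},{6}}
  round 2: {{0},{1},{2},{3},{4},{5},{6}}
Fixed point at round 3; 7 class(es).
0∈{0}, 2∈{2}

Answer: NOT BISIMILAR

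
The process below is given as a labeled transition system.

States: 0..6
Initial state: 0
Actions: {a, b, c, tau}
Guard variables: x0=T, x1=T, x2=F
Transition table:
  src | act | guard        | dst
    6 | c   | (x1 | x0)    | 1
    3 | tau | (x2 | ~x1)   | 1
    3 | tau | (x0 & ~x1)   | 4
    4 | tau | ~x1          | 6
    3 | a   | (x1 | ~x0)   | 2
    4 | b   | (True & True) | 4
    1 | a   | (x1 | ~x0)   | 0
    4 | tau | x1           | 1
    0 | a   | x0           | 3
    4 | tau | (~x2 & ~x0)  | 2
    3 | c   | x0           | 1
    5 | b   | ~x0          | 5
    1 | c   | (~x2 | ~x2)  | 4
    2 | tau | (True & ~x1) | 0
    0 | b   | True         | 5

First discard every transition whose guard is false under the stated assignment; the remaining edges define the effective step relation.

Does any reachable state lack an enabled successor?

Answer: DEADLOCK at state 2

Trace:
Reach set: {0,1,2,3,4,5}
  0: a→3  b→5  [2 out]
  1: a→0  c→4  [2 out]
  2: ∅  [deadlock]
  3: a→2  c→1  [2 out]
  4: b→4  tau→1  [2 out]
  5: ∅  [deadlock]
Path to 2: a·a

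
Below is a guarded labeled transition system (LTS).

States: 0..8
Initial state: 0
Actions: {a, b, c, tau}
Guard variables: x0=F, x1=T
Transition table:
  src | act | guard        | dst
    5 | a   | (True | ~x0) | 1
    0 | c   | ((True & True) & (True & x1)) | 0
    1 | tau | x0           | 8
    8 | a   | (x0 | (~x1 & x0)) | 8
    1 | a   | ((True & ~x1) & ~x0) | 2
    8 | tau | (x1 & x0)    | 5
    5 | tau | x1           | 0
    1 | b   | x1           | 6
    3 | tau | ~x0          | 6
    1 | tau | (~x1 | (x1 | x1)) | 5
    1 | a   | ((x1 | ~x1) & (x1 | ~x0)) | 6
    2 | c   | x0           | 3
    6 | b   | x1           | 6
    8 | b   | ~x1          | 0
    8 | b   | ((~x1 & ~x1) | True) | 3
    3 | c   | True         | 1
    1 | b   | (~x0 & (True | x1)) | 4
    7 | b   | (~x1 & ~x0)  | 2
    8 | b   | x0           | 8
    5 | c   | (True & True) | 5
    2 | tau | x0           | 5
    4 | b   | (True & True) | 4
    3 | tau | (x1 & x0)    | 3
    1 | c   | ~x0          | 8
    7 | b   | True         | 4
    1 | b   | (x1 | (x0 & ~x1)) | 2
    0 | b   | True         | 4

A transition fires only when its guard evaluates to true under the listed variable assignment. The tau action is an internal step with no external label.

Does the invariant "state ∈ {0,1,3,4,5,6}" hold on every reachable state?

Safe = {0,1,3,4,5,6}
Reachable = {0,4}
  0: ✓
  4: ✓

Answer: INVARIANT HOLDS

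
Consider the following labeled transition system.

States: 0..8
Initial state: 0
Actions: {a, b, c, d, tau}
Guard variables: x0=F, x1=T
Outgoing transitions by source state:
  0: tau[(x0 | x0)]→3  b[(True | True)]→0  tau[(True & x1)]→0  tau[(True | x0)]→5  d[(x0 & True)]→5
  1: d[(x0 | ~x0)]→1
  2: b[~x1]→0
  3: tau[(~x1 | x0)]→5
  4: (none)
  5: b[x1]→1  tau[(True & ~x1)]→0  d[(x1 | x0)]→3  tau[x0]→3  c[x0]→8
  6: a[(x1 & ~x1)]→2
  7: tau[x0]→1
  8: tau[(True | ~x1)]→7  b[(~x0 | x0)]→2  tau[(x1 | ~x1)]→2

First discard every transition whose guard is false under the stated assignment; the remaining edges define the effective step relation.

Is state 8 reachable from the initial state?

Guard filter leaves 9 enabled edge(s).
depth 0: {0}
depth 1: {5}  cumulative {0,5}
depth 2: {1,3}  cumulative {0,1,3,5}
Reach set: {0,1,3,5}

Answer: UNREACHABLE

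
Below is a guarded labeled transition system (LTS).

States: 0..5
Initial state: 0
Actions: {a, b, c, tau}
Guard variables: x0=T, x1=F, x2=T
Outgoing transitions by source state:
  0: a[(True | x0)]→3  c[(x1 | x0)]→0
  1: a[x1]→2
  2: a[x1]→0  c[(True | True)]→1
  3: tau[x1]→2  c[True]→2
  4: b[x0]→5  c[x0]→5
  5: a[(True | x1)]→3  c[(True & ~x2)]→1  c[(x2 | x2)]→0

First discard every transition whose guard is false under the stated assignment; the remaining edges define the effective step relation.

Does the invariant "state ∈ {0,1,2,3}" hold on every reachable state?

Allowed set {0,1,2,3}
R = {0,1,2,3}
  0: ok
  1: ok
  2: ok
  3: ok

Answer: INVARIANT HOLDS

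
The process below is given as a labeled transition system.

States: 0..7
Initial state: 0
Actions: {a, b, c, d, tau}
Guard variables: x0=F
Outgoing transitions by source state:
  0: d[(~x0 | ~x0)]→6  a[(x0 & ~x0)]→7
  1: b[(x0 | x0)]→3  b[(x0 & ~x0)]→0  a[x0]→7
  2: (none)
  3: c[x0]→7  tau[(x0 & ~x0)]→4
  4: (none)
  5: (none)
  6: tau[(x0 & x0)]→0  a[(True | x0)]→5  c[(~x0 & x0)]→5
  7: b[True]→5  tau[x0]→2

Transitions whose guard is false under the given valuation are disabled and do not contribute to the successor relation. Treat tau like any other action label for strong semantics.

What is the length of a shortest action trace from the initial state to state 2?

Breadth-first toward 2:
  depth 0: {0}
  depth 1: {6}
  depth 2: {5}
2 never appears.

Answer: UNREACHABLE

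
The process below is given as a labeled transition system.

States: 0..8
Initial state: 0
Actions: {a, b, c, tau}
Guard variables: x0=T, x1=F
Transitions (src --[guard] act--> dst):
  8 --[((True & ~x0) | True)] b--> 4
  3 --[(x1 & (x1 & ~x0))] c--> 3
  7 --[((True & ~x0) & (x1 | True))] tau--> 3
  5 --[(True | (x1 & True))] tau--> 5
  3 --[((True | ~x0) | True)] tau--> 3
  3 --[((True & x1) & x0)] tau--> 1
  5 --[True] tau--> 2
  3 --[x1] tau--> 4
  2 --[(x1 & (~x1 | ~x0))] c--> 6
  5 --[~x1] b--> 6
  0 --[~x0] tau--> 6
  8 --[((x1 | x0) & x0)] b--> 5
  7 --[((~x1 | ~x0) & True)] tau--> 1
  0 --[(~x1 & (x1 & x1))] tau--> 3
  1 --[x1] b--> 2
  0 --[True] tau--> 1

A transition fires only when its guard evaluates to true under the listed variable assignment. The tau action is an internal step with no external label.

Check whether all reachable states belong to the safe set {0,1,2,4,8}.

Inv-set: {0,1,2,4,8}
Reachable = {0,1}
  0: ok
  1: ok

Answer: INVARIANT HOLDS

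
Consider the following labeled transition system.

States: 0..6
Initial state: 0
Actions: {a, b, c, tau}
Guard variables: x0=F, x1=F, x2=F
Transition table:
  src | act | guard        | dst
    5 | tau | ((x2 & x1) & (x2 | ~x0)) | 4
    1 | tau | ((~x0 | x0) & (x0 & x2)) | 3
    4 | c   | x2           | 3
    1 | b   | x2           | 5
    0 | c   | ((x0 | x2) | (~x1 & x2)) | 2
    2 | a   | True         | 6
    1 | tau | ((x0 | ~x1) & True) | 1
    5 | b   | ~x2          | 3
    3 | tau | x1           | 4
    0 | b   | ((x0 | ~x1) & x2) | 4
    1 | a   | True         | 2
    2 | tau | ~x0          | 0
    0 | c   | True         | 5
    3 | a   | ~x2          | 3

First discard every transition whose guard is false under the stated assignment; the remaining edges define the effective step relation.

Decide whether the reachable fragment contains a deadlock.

R = {0,3,5}
  0: c→5  [deg 1]
  3: a→3  [deg 1]
  5: b→3  [deg 1]

Answer: DEADLOCK-FREE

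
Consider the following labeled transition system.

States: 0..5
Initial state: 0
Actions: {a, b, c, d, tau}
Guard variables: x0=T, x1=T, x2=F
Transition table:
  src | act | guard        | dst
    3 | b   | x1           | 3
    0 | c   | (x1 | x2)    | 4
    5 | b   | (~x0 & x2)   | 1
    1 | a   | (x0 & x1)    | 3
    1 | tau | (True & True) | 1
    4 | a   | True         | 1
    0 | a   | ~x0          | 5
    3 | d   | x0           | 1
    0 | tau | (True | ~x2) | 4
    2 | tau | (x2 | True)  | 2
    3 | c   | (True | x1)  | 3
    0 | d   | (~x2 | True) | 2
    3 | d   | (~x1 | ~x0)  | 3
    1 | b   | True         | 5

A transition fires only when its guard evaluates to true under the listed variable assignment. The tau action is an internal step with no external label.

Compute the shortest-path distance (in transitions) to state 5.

Answer: 3

Working:
BFS to 5:
  depth 0: {0}
  depth 1: {2,4}
  depth 2: {1}
  depth 3: {3,5}
first hit 5 at d=3 via c·a·b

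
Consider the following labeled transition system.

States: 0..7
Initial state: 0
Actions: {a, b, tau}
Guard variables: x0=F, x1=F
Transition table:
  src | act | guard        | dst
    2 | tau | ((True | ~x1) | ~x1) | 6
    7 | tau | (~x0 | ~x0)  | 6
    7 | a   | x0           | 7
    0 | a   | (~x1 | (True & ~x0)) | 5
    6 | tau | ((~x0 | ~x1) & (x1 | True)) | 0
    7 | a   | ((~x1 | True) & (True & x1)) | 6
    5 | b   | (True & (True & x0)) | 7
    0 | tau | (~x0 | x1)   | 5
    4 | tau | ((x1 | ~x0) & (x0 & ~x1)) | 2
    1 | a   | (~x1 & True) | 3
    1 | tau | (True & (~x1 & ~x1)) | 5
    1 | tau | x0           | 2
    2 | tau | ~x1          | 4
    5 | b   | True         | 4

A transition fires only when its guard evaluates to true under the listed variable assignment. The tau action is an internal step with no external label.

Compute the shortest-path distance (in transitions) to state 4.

Answer: 2

Trace:
Breadth-first toward 4:
  depth 0: {0}
  depth 1: {5}
  depth 2: {4}
4 enters at depth 2; path a·b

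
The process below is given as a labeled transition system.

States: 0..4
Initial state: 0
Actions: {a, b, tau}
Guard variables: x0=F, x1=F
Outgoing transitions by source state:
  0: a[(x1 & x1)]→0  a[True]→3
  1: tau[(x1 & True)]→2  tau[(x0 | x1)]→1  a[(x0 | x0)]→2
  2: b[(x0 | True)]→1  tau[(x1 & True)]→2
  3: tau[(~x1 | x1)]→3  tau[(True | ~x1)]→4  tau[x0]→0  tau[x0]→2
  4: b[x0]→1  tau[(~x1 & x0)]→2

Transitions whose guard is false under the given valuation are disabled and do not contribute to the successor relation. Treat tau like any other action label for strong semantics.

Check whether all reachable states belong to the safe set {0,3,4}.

Allowed set {0,3,4}
Reach set: {0,3,4}
  0: ✓
  3: ✓
  4: ✓

Answer: INVARIANT HOLDS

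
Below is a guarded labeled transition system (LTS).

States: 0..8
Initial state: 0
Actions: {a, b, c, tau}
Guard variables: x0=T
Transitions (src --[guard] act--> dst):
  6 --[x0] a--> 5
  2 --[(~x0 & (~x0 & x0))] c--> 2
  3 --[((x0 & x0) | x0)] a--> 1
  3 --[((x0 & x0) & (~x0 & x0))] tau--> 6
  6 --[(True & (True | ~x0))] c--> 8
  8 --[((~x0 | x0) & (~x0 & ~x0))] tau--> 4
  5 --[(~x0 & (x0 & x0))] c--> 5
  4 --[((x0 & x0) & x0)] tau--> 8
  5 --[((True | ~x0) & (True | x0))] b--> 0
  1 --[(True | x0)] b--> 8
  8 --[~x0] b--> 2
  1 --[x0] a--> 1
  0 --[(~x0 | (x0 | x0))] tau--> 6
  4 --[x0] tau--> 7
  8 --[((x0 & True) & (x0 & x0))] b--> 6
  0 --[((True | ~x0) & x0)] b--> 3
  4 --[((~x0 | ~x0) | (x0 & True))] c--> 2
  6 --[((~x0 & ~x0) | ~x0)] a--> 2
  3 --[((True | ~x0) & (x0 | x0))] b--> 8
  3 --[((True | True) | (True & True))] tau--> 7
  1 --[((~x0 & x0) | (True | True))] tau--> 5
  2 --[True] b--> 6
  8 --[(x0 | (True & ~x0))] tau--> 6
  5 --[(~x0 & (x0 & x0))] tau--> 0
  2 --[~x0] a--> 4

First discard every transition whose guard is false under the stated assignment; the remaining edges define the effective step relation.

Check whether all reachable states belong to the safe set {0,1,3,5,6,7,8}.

Answer: INVARIANT HOLDS

Analysis:
Safe = {0,1,3,5,6,7,8}
Reachable = {0,1,3,5,6,7,8}
  0: ok
  1: ok
  3: ok
  5: ok
  6: ok
  7: ok
  8: ok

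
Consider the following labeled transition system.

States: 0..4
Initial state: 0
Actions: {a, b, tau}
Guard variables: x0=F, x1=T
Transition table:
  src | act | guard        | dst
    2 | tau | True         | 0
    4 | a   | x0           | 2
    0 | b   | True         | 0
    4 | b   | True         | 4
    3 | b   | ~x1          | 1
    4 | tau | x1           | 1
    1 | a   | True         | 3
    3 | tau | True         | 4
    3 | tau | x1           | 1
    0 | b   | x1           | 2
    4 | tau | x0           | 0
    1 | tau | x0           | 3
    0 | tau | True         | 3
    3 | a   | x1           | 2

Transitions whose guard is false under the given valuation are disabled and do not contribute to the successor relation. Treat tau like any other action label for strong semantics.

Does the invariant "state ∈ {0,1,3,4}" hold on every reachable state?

Allowed set {0,1,3,4}
Reachable = {0,1,2,3,4}
  0: ✓
  1: ✓
  2: outside
  3: ✓
  4: ✓
witness against invariant: b → 2

Answer: INVARIANT VIOLATED at state 2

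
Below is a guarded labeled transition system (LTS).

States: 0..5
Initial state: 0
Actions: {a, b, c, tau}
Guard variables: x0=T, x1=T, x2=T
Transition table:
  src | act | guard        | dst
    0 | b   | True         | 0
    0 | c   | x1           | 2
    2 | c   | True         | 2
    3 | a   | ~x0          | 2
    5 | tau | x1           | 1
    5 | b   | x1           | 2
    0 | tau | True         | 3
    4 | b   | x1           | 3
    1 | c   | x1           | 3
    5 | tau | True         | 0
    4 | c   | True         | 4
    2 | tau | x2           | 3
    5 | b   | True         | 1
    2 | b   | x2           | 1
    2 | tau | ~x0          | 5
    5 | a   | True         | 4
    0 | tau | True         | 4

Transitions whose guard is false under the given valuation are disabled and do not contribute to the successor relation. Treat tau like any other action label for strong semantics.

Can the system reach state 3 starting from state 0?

Answer: REACHABLE

Working:
Guard filter leaves 15 enabled edge(s).
depth 0: {0}
depth 1: {2,3,4}  cumulative {0,2,3,4}
depth 2: {1}  cumulative {0,1,2,3,4}
R = {0,1,2,3,4}
witness 3: tau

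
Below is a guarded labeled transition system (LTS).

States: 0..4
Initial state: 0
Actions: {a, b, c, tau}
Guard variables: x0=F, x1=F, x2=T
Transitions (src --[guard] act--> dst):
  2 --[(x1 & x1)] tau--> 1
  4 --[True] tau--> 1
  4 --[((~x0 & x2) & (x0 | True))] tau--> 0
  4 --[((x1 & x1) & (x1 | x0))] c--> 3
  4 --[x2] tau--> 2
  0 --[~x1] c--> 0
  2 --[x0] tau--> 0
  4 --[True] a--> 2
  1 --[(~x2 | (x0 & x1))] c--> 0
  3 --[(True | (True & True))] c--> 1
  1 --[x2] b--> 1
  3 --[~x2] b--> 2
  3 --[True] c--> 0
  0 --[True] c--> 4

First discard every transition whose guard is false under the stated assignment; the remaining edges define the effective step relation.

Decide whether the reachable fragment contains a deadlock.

Reachable = {0,1,2,4}
  0: c→0  c→4  [2 out]
  1: b→1  [1 out]
  2: ∅  [deadlock]
  4: a→2  tau→0  tau→1  tau→2  [4 out]
witness 2: c·tau

Answer: DEADLOCK at state 2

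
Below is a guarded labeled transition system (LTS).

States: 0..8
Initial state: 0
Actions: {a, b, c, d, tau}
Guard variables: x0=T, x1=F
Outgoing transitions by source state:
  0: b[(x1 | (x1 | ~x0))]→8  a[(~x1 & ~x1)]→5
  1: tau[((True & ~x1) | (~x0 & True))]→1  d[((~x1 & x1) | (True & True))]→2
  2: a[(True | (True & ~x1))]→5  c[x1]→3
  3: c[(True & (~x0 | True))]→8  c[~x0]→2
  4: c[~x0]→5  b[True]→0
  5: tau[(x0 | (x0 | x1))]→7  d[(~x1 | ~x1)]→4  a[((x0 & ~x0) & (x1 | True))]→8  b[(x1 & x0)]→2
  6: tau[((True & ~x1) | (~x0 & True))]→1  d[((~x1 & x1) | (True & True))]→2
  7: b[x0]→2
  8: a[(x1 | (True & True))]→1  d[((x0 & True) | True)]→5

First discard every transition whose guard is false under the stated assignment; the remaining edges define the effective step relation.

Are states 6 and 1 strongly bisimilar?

Refine partition for ~:
  P[0] = {{0,1,2,3,4,5,6,7,8}}
  P[1] = {{0,2},{1,5,6},{3},{4,7},{8}}
  P[2] = {{0,2},{1,6},{3},{4,7},{5},{8}}
Fixed point at round 3; 6 class(es).
[6]={1,6}  [1]={1,6}

Answer: BISIMILAR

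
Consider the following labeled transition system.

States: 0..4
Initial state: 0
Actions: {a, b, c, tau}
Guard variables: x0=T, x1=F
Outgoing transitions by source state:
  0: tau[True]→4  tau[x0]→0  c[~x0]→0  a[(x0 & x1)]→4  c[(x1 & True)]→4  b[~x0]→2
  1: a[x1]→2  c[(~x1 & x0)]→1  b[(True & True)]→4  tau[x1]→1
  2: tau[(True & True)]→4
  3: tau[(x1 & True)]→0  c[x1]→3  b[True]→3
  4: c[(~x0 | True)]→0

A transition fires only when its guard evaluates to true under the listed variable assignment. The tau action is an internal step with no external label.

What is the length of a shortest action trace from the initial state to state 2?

Layered search for 2:
  Layer 0: {0}
  Layer 1: {4}
2 never appears.

Answer: UNREACHABLE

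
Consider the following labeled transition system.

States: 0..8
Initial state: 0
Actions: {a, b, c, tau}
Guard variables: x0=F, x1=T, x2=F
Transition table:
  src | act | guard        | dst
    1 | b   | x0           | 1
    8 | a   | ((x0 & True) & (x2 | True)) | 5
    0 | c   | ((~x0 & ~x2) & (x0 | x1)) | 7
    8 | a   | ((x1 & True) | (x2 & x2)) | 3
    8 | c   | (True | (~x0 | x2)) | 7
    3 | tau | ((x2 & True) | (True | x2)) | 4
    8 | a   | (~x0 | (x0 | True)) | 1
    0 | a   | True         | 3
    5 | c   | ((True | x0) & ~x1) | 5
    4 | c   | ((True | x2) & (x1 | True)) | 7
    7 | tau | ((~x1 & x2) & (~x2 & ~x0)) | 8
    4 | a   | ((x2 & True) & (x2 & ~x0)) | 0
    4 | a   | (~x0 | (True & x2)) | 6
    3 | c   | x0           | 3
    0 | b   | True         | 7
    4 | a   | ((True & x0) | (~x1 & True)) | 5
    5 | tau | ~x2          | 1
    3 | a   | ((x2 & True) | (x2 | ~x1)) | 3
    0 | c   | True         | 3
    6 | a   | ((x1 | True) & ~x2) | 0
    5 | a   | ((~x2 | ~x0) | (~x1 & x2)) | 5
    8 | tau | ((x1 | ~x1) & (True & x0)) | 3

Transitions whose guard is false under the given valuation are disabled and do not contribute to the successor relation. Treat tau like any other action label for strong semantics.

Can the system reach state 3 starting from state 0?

Answer: REACHABLE

Working:
13 transition(s) survive guard evaluation.
Layer 0: {0}
Layer 1: {3,7}  cumulative {0,3,7}
Layer 2: {4}  cumulative {0,3,4,7}
Layer 3: {6}  cumulative {0,3,4,6,7}
Reach set: {0,3,4,6,7}
trace reaching 3: c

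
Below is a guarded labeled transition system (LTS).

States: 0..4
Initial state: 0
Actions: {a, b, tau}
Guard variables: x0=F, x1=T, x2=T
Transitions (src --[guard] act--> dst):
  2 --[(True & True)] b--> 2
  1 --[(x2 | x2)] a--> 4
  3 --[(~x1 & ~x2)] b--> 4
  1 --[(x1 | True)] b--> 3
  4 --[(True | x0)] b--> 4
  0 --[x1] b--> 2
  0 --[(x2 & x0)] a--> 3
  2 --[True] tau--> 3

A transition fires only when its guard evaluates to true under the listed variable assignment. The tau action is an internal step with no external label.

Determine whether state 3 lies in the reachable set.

Guard filter leaves 6 enabled edge(s).
Layer 0: {0}
Layer 1: {2}  now seen {0,2}
Layer 2: {3}  now seen {0,2,3}
Reach set: {0,2,3}
witness 3: b·tau

Answer: REACHABLE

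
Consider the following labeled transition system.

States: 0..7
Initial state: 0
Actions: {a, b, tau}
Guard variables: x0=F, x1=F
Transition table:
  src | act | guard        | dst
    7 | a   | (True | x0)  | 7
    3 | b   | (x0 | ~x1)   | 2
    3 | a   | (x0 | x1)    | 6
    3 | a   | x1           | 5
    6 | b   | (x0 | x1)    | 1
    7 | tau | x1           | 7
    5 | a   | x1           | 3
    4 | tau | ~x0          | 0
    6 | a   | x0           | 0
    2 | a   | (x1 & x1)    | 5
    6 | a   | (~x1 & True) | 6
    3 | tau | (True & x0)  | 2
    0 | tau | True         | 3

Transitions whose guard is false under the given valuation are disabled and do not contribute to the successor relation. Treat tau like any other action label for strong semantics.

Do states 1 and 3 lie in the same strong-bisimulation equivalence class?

Compute ~ classes (split until stable):
  π0 = {{0,1,2,3,4,5,6,7}}
  π1 = {{0,4},{1,2,5},{3},{6,7}}
  π2 = {{0},{1,2,5},{3},{4},{6,7}}
stable after 3 split(s): 5 block(s)
[1]={1,2,5}  [3]={3}

Answer: NOT BISIMILAR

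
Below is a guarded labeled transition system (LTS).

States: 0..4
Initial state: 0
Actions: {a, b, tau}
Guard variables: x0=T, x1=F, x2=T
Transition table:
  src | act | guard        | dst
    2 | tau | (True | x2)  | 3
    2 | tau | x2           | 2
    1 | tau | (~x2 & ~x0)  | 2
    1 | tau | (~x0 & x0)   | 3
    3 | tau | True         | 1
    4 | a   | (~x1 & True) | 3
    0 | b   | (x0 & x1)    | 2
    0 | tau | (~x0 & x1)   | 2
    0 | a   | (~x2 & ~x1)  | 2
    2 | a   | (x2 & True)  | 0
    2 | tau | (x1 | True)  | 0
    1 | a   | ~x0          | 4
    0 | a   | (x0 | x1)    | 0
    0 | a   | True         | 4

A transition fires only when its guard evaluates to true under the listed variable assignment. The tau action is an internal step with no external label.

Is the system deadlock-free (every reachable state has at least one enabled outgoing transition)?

Answer: DEADLOCK at state 1

Analysis:
R = {0,1,3,4}
  0: a→0  a→4  [2 exit(s)]
  1: ∅  [deadlock]
  3: tau→1  [1 exit(s)]
  4: a→3  [1 exit(s)]
witness 1: a·a·tau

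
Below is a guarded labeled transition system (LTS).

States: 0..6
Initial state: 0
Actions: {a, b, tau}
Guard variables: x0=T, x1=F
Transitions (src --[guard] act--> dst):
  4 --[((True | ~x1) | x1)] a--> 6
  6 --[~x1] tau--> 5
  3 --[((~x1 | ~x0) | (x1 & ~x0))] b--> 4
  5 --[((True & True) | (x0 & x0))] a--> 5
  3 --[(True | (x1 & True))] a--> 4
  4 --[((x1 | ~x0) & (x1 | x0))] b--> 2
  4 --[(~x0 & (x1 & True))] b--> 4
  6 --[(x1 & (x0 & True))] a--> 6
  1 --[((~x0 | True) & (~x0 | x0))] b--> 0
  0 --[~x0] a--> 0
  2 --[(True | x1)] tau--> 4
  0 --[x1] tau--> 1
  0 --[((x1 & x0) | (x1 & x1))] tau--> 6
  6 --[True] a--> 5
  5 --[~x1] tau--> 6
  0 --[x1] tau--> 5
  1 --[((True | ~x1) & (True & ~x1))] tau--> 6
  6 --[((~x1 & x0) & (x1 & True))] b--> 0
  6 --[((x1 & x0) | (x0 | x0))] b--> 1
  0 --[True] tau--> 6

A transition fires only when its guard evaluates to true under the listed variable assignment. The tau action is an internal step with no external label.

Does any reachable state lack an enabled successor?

Reachable = {0,1,5,6}
  0: tau→6  [deg 1]
  1: b→0  tau→6  [deg 2]
  5: a→5  tau→6  [deg 2]
  6: a→5  b→1  tau→5  [deg 3]

Answer: DEADLOCK-FREE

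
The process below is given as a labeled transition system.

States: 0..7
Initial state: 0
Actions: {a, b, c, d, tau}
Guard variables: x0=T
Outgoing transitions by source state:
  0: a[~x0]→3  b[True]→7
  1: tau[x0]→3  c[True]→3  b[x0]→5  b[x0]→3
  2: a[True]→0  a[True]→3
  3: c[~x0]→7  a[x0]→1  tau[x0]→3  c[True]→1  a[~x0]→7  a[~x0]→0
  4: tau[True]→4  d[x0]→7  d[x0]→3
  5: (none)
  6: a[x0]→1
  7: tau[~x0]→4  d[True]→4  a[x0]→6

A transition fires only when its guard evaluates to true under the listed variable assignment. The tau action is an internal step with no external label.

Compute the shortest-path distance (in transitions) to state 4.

BFS to 4:
  Layer 0: {0}
  Layer 1: {7}
  Layer 2: {4,6}
4 enters at depth 2; path b·d

Answer: 2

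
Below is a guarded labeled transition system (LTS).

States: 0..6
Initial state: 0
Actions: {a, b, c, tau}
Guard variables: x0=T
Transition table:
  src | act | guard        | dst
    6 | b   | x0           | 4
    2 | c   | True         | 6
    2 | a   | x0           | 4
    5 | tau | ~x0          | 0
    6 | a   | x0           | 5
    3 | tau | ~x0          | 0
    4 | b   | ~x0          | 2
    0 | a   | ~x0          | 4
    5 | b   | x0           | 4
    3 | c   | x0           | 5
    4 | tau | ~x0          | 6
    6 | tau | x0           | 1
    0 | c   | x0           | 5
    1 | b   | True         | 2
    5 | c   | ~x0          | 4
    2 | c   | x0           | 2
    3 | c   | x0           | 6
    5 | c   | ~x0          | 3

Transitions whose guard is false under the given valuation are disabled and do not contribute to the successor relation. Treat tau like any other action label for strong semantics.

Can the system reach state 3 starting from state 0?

Answer: UNREACHABLE

Trace:
Guard filter leaves 11 enabled edge(s).
L0 = {0}
L1 = {5}  now seen {0,5}
L2 = {4}  now seen {0,4,5}
R = {0,4,5}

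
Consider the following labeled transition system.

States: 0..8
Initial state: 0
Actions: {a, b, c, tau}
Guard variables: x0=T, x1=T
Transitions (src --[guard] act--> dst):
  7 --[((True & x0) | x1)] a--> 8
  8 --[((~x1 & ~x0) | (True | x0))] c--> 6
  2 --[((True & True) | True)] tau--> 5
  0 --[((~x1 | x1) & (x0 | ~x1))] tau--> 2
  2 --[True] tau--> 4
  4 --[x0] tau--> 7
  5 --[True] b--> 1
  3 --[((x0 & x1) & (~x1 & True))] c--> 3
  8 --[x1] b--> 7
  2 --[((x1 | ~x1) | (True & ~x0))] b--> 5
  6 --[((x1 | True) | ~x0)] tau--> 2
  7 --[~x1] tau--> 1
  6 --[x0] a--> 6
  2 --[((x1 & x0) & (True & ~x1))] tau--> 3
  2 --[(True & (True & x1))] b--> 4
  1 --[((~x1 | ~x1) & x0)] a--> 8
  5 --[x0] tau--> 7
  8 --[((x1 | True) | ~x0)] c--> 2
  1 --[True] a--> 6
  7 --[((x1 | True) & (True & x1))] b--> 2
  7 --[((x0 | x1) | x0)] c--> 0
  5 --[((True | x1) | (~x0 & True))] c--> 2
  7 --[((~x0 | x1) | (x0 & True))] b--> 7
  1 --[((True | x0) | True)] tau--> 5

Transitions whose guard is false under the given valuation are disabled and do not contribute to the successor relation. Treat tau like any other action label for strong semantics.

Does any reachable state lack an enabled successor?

Reachable = {0,1,2,4,5,6,7,8}
  0: tau→2  [1 out]
  1: a→6  tau→5  [2 out]
  2: b→4  b→5  tau→4  tau→5  [4 out]
  4: tau→7  [1 out]
  5: b→1  c→2  tau→7  [3 out]
  6: a→6  tau→2  [2 out]
  7: a→8  b→2  b→7  c→0  [4 out]
  8: b→7  c→2  c→6  [3 out]

Answer: DEADLOCK-FREE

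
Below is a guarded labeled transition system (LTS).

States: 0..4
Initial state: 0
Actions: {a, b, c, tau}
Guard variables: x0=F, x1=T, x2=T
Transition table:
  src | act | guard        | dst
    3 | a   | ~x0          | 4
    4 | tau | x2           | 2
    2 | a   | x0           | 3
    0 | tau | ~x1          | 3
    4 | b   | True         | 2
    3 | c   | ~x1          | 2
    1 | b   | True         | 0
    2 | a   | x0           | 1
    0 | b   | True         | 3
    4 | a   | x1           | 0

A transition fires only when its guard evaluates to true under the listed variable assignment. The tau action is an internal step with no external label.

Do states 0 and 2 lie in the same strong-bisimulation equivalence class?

Compute ~ classes (split until stable):
  round 0: {{0,1,2,3,4}}
  round 1: {{0,1},{2},{3},{4}}
  round 2: {{0},{1},{2},{3},{4}}
Fixed point at round 3; 5 class(es).
class of 0: {0}; class of 2: {2}

Answer: NOT BISIMILAR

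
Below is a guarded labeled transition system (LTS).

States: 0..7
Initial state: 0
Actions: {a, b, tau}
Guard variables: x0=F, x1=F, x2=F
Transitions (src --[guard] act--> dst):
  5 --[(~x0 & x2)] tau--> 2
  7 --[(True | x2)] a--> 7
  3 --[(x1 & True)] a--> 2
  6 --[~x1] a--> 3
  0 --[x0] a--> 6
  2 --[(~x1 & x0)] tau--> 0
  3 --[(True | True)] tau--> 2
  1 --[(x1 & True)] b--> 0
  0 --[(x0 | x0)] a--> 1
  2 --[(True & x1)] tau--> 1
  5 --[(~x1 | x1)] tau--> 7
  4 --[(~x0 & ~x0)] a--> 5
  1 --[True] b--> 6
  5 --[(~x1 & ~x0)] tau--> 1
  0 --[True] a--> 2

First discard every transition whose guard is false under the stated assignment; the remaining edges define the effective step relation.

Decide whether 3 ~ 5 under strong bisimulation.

Answer: NOT BISIMILAR

Trace:
Bisimulation quotient by refinement:
  round 0: {{0,1,2,3,4,5,6,7}}
  round 1: {{0,4,6,7},{1},{2},{3,5}}
  round 2: {{0},{1},{2},{3},{4,6},{5},{7}}
  round 3: {{0},{1},{2},{3},{4},{5},{6},{7}}
8 equivalence class(es) (converged in 4)
3∈{3}, 5∈{5}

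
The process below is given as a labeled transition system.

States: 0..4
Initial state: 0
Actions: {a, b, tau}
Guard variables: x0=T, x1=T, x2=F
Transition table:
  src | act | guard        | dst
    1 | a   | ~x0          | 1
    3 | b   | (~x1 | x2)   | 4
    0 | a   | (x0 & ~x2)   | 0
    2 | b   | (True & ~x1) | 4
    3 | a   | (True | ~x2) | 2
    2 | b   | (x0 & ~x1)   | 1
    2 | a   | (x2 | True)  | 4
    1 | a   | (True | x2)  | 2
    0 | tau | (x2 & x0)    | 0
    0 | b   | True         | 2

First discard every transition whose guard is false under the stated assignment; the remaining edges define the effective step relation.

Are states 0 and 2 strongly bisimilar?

Compute ~ classes (split until stable):
  round 0: {{0,1,2,3,4}}
  round 1: {{0},{1,2,3},{4}}
  round 2: {{0},{1,3},{2},{4}}
Fixed point at round 3; 4 class(es).
[0]={0}  [2]={2}

Answer: NOT BISIMILAR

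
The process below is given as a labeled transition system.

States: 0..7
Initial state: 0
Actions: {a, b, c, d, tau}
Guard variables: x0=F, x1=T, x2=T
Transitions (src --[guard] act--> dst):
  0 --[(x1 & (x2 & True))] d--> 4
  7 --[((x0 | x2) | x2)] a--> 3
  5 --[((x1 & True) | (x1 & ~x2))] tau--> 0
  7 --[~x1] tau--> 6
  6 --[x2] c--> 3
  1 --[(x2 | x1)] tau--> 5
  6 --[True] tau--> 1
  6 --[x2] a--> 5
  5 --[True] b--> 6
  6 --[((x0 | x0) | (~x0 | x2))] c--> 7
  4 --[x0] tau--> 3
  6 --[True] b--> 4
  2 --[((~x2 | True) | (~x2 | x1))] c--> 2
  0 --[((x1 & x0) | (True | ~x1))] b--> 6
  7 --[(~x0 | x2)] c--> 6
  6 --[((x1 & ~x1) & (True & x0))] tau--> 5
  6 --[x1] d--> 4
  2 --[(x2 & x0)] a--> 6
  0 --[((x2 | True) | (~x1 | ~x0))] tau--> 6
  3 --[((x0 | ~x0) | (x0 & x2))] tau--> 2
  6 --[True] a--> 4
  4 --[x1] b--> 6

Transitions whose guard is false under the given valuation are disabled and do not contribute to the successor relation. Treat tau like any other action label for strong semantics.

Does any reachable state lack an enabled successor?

R = {0,1,2,3,4,5,6,7}
  0: b→6  d→4  tau→6  [deg 3]
  1: tau→5  [deg 1]
  2: c→2  [deg 1]
  3: tau→2  [deg 1]
  4: b→6  [deg 1]
  5: b→6  tau→0  [deg 2]
  6: a→4  a→5  b→4  c→3  c→7  d→4  tau→1  [deg 7]
  7: a→3  c→6  [deg 2]

Answer: DEADLOCK-FREE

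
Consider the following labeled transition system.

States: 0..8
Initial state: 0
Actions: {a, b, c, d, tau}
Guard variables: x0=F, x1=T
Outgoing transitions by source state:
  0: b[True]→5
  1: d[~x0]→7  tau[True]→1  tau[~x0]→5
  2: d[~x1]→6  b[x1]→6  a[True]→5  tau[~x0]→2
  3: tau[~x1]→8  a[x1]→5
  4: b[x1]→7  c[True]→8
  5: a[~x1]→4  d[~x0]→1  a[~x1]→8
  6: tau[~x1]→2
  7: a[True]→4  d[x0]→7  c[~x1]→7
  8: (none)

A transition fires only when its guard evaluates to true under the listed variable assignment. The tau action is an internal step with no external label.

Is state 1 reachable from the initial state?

12 transition(s) survive guard evaluation.
Layer 0: {0}
Layer 1: {5}  now seen {0,5}
Layer 2: {1}  now seen {0,1,5}
Layer 3: {7}  now seen {0,1,5,7}
Layer 4: {4}  now seen {0,1,4,5,7}
Layer 5: {8}  now seen {0,1,4,5,7,8}
Reachable = {0,1,4,5,7,8}
trace reaching 1: b·d

Answer: REACHABLE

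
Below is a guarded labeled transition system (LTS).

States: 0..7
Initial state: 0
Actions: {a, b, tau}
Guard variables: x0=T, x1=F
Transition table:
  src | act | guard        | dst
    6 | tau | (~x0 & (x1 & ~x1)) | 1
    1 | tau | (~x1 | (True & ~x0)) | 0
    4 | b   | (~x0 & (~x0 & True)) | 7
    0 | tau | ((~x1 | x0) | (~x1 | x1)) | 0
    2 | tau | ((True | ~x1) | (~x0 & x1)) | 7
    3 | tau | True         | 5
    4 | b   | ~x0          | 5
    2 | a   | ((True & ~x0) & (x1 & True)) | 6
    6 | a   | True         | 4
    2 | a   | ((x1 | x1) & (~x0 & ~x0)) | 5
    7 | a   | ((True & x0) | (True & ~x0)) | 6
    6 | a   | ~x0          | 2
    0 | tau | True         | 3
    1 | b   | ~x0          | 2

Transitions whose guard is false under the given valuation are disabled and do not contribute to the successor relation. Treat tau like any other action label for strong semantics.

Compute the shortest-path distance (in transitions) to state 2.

Answer: UNREACHABLE

Working:
Breadth-first toward 2:
  depth 0: {0}
  depth 1: {3}
  depth 2: {5}
2 never appears.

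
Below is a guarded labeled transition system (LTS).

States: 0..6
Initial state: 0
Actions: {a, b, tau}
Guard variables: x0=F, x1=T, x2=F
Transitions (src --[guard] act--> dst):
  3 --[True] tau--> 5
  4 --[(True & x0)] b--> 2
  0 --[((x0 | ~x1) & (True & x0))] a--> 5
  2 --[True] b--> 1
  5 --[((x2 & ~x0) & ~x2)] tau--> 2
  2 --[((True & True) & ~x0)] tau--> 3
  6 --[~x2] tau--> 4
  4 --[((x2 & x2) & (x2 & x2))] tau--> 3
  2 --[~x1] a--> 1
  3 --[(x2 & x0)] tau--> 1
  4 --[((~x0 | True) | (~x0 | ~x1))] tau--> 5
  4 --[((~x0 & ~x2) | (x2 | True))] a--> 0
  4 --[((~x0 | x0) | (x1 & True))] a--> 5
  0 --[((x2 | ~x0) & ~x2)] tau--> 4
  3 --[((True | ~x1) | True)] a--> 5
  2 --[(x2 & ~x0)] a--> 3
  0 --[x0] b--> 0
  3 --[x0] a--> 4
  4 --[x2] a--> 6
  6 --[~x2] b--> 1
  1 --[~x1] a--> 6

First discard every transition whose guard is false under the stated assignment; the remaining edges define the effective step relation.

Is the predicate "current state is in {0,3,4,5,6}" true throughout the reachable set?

Safe = {0,3,4,5,6}
Reach set: {0,4,5}
  0: ✓
  4: ✓
  5: ✓

Answer: INVARIANT HOLDS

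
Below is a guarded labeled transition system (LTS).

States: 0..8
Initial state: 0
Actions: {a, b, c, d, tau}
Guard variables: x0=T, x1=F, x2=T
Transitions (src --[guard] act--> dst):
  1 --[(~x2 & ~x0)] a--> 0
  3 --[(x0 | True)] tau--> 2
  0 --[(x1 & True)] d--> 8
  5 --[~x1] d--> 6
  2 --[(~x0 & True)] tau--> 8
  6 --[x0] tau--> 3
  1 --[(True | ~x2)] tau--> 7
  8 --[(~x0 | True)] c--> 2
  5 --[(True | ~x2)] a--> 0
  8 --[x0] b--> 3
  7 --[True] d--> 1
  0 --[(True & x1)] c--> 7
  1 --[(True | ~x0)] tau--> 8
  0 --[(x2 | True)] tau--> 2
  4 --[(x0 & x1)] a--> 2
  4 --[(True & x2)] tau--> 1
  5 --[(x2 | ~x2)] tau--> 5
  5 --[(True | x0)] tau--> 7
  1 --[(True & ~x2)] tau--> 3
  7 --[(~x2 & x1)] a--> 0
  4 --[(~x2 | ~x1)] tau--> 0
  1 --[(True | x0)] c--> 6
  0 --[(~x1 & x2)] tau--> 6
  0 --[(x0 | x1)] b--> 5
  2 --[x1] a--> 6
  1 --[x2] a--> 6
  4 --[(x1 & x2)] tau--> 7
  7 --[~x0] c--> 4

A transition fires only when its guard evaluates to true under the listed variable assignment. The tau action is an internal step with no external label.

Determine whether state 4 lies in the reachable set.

After dropping false guards: 18 live edges.
L0 = {0}
L1 = {2,5,6}  total {0,2,5,6}
L2 = {3,7}  total {0,2,3,5,6,7}
L3 = {1}  total {0,1,2,3,5,6,7}
L4 = {8}  total {0,1,2,3,5,6,7,8}
Reachable = {0,1,2,3,5,6,7,8}

Answer: UNREACHABLE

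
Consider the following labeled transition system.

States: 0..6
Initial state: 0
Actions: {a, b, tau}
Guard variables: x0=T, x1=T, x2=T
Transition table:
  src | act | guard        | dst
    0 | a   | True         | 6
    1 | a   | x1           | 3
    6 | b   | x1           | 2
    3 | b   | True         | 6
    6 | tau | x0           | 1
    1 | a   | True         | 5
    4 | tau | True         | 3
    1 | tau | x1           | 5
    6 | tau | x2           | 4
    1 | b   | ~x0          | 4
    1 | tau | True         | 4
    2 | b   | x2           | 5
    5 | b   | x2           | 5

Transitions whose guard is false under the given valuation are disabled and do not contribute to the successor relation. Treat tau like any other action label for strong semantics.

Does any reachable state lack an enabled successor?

Answer: DEADLOCK-FREE

Trace:
Reachable = {0,1,2,3,4,5,6}
  0: a→6  [1 out]
  1: a→3  a→5  tau→4  tau→5  [4 out]
  2: b→5  [1 out]
  3: b→6  [1 out]
  4: tau→3  [1 out]
  5: b→5  [1 out]
  6: b→2  tau→1  tau→4  [3 out]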